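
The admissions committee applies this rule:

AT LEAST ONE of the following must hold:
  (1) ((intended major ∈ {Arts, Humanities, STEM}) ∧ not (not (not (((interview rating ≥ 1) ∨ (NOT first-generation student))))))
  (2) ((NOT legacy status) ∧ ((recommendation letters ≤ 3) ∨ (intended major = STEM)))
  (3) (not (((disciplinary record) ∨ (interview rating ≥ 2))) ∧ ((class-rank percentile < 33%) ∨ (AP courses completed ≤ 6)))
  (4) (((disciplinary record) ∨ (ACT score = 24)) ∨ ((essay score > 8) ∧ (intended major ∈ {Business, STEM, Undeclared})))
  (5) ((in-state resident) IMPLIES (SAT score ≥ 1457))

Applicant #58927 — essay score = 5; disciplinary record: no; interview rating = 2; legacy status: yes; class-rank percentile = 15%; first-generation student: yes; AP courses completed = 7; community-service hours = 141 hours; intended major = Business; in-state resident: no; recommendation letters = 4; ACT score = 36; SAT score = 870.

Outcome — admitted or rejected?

Admitted

Atomic conditions:
  intended major ∈ {Arts, Humanities, STEM}: Business is not in the set → false
  interview rating ≥ 1: 2 ≥ 1 is true
  NOT first-generation student: yes → false
  NOT legacy status: yes → false
  recommendation letters ≤ 3: 4 ≤ 3 is false
  intended major = STEM: Business == STEM is false
  disciplinary record: no → false
  interview rating ≥ 2: 2 ≥ 2 is true
  class-rank percentile < 33%: 15 < 33 is true
  AP courses completed ≤ 6: 7 ≤ 6 is false
  ACT score = 24: 36 == 24 is false
  essay score > 8: 5 > 8 is false
  intended major ∈ {Business, STEM, Undeclared}: Business is in the set → true
  in-state resident: no → false
  SAT score ≥ 1457: 870 ≥ 1457 is false
Combine:
[1.2.1.1.1] true OR false = true
[1.2.1.1] NOT true = false
[1.2.1] NOT false = true
[1.2] NOT true = false
[1] false AND false = false
[2.2] false OR false = false
[2] false AND false = false
[3.1.1] false OR true = true
[3.1] NOT true = false
[3.2] true OR false = true
[3] false AND true = false
[4.1] false OR false = false
[4.2] false AND true = false
[4] false OR false = false
[5] false → false (antecedent false ⇒ implication holds) = true
[root] false OR false OR false OR false OR true = true
Overall: true → admitted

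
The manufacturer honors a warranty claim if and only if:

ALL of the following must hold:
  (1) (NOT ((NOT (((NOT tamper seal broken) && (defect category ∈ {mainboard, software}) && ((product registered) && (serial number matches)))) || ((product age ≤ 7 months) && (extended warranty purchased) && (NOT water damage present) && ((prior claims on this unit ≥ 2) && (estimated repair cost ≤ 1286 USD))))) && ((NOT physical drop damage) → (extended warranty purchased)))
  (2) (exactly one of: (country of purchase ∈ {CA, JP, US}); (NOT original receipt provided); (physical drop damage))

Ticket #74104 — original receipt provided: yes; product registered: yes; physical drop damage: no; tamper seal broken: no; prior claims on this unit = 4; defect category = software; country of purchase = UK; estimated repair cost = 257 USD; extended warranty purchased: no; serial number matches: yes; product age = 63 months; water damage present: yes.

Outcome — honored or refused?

Atomic conditions:
  NOT tamper seal broken: no → true
  defect category ∈ {mainboard, software}: software is in the set → true
  product registered: yes → true
  serial number matches: yes → true
  product age ≤ 7 months: 63 ≤ 7 is false
  extended warranty purchased: no → false
  NOT water damage present: yes → false
  prior claims on this unit ≥ 2: 4 ≥ 2 is true
  estimated repair cost ≤ 1286 USD: 257 ≤ 1286 is true
  NOT physical drop damage: no → true
  country of purchase ∈ {CA, JP, US}: UK is not in the set → false
  NOT original receipt provided: yes → false
  physical drop damage: no → false
Combine:
[1.1.1.1.1.3] true AND true = true
[1.1.1.1.1] true AND true AND true = true
[1.1.1.1] NOT true = false
[1.1.1.2.4] true AND true = true
[1.1.1.2] false AND false AND false AND true = false
[1.1.1] false OR false = false
[1.1] NOT false = true
[1.2] true → false = false
[1] true AND false = false
[2] exactly-one(false, false, false) = false
[root] false AND false = false
Overall: false → refused

Refused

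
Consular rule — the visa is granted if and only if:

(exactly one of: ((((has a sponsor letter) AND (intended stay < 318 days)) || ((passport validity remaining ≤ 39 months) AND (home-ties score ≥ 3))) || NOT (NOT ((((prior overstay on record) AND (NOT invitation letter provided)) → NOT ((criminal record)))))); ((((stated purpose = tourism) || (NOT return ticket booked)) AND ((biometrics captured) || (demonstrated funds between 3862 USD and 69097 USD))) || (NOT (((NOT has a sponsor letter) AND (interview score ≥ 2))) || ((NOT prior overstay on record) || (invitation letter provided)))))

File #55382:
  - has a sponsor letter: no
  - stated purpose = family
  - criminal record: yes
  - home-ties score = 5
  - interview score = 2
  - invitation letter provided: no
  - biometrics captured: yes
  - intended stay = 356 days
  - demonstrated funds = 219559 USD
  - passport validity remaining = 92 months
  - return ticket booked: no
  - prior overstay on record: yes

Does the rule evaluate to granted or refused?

Atomic conditions:
  has a sponsor letter: no → false
  intended stay < 318 days: 356 < 318 is false
  passport validity remaining ≤ 39 months: 92 ≤ 39 is false
  home-ties score ≥ 3: 5 ≥ 3 is true
  prior overstay on record: yes → true
  NOT invitation letter provided: no → true
  criminal record: yes → true
  stated purpose = tourism: family == tourism is false
  NOT return ticket booked: no → true
  biometrics captured: yes → true
  demonstrated funds between 3862 USD and 69097 USD: 219559 in [3862, 69097] is false
  NOT has a sponsor letter: no → true
  interview score ≥ 2: 2 ≥ 2 is true
  NOT prior overstay on record: yes → false
  invitation letter provided: no → false
Combine:
[1.1.1] false AND false = false
[1.1.2] false AND true = false
[1.1] false OR false = false
[1.2.1.1.1] true AND true = true
[1.2.1.1.2] NOT true = false
[1.2.1.1] true → false = false
[1.2.1] NOT false = true
[1.2] NOT true = false
[1] false OR false = false
[2.1.1] false OR true = true
[2.1.2] true OR false = true
[2.1] true AND true = true
[2.2.1.1] true AND true = true
[2.2.1] NOT true = false
[2.2.2] false OR false = false
[2.2] false OR false = false
[2] true OR false = true
[root] exactly-one(false, true) = true
Overall: true → granted

Granted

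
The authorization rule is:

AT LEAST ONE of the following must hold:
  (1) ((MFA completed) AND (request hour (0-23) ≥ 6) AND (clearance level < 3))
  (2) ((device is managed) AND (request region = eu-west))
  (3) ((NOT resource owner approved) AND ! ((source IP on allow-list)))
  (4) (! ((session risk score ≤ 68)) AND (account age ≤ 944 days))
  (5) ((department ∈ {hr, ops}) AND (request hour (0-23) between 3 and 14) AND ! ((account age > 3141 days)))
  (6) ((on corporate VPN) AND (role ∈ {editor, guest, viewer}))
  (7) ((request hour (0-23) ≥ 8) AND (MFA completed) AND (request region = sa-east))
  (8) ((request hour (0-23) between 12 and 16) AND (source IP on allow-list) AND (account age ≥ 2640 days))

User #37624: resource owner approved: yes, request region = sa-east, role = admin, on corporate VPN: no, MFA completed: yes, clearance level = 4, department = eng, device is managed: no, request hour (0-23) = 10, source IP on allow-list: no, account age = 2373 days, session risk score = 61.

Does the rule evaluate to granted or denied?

Granted

Atomic conditions:
  MFA completed: yes → true
  request hour (0-23) ≥ 6: 10 ≥ 6 is true
  clearance level < 3: 4 < 3 is false
  device is managed: no → false
  request region = eu-west: sa-east == eu-west is false
  NOT resource owner approved: yes → false
  source IP on allow-list: no → false
  session risk score ≤ 68: 61 ≤ 68 is true
  account age ≤ 944 days: 2373 ≤ 944 is false
  department ∈ {hr, ops}: eng is not in the set → false
  request hour (0-23) between 3 and 14: 10 in [3, 14] is true
  account age > 3141 days: 2373 > 3141 is false
  on corporate VPN: no → false
  role ∈ {editor, guest, viewer}: admin is not in the set → false
  request hour (0-23) ≥ 8: 10 ≥ 8 is true
  request region = sa-east: sa-east == sa-east is true
  request hour (0-23) between 12 and 16: 10 in [12, 16] is false
  account age ≥ 2640 days: 2373 ≥ 2640 is false
Combine:
[1] true AND true AND false = false
[2] false AND false = false
[3.2] NOT false = true
[3] false AND true = false
[4.1] NOT true = false
[4] false AND false = false
[5.3] NOT false = true
[5] false AND true AND true = false
[6] false AND false = false
[7] true AND true AND true = true
[8] false AND false AND false = false
[root] false OR false OR false OR false OR false OR false OR true OR false = true
Overall: true → granted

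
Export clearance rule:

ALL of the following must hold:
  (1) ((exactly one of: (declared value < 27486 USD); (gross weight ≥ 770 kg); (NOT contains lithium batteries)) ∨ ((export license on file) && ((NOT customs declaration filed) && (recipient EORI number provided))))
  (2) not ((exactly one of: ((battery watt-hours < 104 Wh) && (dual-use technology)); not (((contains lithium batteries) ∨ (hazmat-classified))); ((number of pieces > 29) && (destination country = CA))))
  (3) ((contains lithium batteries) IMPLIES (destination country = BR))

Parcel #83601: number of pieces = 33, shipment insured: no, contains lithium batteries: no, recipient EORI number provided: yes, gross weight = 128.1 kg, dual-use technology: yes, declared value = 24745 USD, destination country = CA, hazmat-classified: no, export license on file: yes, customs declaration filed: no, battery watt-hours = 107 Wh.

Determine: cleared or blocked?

Atomic conditions:
  declared value < 27486 USD: 24745 < 27486 is true
  gross weight ≥ 770 kg: 128.1 ≥ 770 is false
  NOT contains lithium batteries: no → true
  export license on file: yes → true
  NOT customs declaration filed: no → true
  recipient EORI number provided: yes → true
  battery watt-hours < 104 Wh: 107 < 104 is false
  dual-use technology: yes → true
  contains lithium batteries: no → false
  hazmat-classified: no → false
  number of pieces > 29: 33 > 29 is true
  destination country = CA: CA == CA is true
  destination country = BR: CA == BR is false
Combine:
[1.1] exactly-one(true, false, true) = false
[1.2.2] true AND true = true
[1.2] true AND true = true
[1] false OR true = true
[2.1.1] false AND true = false
[2.1.2.1] false OR false = false
[2.1.2] NOT false = true
[2.1.3] true AND true = true
[2.1] exactly-one(false, true, true) = false
[2] NOT false = true
[3] false → false (antecedent false ⇒ implication holds) = true
[root] true AND true AND true = true
Overall: true → cleared

Cleared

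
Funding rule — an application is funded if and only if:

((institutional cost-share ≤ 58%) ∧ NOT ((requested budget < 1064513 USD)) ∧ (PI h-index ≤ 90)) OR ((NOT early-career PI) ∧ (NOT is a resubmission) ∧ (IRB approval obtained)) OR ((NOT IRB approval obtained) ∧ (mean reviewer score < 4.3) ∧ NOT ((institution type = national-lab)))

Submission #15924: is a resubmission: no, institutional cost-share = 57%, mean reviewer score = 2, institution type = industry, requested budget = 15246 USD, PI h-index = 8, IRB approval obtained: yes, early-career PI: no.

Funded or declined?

Atomic conditions:
  institutional cost-share ≤ 58%: 57 ≤ 58 is true
  requested budget < 1064513 USD: 15246 < 1064513 is true
  PI h-index ≤ 90: 8 ≤ 90 is true
  NOT early-career PI: no → true
  NOT is a resubmission: no → true
  IRB approval obtained: yes → true
  NOT IRB approval obtained: yes → false
  mean reviewer score < 4.3: 2 < 4.3 is true
  institution type = national-lab: industry == national-lab is false
Combine:
[1.2] NOT true = false
[1] true AND false AND true = false
[2] true AND true AND true = true
[3.3] NOT false = true
[3] false AND true AND true = false
[root] false OR true OR false = true
Overall: true → funded

Funded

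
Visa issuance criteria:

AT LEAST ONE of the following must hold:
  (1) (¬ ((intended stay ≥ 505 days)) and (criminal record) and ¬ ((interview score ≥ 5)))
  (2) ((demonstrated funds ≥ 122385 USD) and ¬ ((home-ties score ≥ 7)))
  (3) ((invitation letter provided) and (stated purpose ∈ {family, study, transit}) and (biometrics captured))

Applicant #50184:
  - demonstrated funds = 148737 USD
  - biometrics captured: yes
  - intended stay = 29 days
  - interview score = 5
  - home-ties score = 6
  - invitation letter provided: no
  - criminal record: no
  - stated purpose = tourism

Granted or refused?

Atomic conditions:
  intended stay ≥ 505 days: 29 ≥ 505 is false
  criminal record: no → false
  interview score ≥ 5: 5 ≥ 5 is true
  demonstrated funds ≥ 122385 USD: 148737 ≥ 122385 is true
  home-ties score ≥ 7: 6 ≥ 7 is false
  invitation letter provided: no → false
  stated purpose ∈ {family, study, transit}: tourism is not in the set → false
  biometrics captured: yes → true
Combine:
[1.1] NOT false = true
[1.3] NOT true = false
[1] true AND false AND false = false
[2.2] NOT false = true
[2] true AND true = true
[3] false AND false AND true = false
[root] false OR true OR false = true
Overall: true → granted

Granted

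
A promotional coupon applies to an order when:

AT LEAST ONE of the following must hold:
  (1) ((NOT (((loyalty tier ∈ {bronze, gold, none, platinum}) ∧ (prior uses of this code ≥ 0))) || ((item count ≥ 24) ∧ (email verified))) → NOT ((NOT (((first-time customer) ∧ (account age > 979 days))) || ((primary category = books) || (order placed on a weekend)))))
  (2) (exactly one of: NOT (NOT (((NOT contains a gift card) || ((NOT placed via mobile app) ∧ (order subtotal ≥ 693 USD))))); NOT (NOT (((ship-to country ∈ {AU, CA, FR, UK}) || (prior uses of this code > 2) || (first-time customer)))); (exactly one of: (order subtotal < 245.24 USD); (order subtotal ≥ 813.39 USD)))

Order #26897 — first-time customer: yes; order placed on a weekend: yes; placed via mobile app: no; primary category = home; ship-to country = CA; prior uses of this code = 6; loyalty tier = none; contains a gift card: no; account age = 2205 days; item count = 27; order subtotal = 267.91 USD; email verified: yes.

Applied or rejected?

Rejected

Atomic conditions:
  loyalty tier ∈ {bronze, gold, none, platinum}: none is in the set → true
  prior uses of this code ≥ 0: 6 ≥ 0 is true
  item count ≥ 24: 27 ≥ 24 is true
  email verified: yes → true
  first-time customer: yes → true
  account age > 979 days: 2205 > 979 is true
  primary category = books: home == books is false
  order placed on a weekend: yes → true
  NOT contains a gift card: no → true
  NOT placed via mobile app: no → true
  order subtotal ≥ 693 USD: 267.91 ≥ 693 is false
  ship-to country ∈ {AU, CA, FR, UK}: CA is in the set → true
  prior uses of this code > 2: 6 > 2 is true
  order subtotal < 245.24 USD: 267.91 < 245.24 is false
  order subtotal ≥ 813.39 USD: 267.91 ≥ 813.39 is false
Combine:
[1.1.1.1] true AND true = true
[1.1.1] NOT true = false
[1.1.2] true AND true = true
[1.1] false OR true = true
[1.2.1.1.1] true AND true = true
[1.2.1.1] NOT true = false
[1.2.1.2] false OR true = true
[1.2.1] false OR true = true
[1.2] NOT true = false
[1] true → false = false
[2.1.1.1.2] true AND false = false
[2.1.1.1] true OR false = true
[2.1.1] NOT true = false
[2.1] NOT false = true
[2.2.1.1] true OR true OR true = true
[2.2.1] NOT true = false
[2.2] NOT false = true
[2.3] exactly-one(false, false) = false
[2] exactly-one(true, true, false) = false
[root] false OR false = false
Overall: false → rejected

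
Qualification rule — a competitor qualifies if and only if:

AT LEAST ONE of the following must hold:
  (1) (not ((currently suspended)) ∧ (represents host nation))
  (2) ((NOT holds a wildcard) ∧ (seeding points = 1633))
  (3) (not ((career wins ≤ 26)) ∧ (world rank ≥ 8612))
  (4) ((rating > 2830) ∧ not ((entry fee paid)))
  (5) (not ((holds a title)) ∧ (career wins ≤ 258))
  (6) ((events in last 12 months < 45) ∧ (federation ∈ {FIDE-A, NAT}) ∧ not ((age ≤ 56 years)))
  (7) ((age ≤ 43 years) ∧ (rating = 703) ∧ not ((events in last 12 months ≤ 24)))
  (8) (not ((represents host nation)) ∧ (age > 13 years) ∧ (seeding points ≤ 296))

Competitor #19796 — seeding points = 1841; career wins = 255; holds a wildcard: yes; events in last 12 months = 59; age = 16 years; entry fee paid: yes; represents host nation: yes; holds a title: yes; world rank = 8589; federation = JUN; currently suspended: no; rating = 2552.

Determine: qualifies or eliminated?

Atomic conditions:
  currently suspended: no → false
  represents host nation: yes → true
  NOT holds a wildcard: yes → false
  seeding points = 1633: 1841 == 1633 is false
  career wins ≤ 26: 255 ≤ 26 is false
  world rank ≥ 8612: 8589 ≥ 8612 is false
  rating > 2830: 2552 > 2830 is false
  entry fee paid: yes → true
  holds a title: yes → true
  career wins ≤ 258: 255 ≤ 258 is true
  events in last 12 months < 45: 59 < 45 is false
  federation ∈ {FIDE-A, NAT}: JUN is not in the set → false
  age ≤ 56 years: 16 ≤ 56 is true
  age ≤ 43 years: 16 ≤ 43 is true
  rating = 703: 2552 == 703 is false
  events in last 12 months ≤ 24: 59 ≤ 24 is false
  age > 13 years: 16 > 13 is true
  seeding points ≤ 296: 1841 ≤ 296 is false
Combine:
[1.1] NOT false = true
[1] true AND true = true
[2] false AND false = false
[3.1] NOT false = true
[3] true AND false = false
[4.2] NOT true = false
[4] false AND false = false
[5.1] NOT true = false
[5] false AND true = false
[6.3] NOT true = false
[6] false AND false AND false = false
[7.3] NOT false = true
[7] true AND false AND true = false
[8.1] NOT true = false
[8] false AND true AND false = false
[root] true OR false OR false OR false OR false OR false OR false OR false = true
Overall: true → qualifies

Qualifies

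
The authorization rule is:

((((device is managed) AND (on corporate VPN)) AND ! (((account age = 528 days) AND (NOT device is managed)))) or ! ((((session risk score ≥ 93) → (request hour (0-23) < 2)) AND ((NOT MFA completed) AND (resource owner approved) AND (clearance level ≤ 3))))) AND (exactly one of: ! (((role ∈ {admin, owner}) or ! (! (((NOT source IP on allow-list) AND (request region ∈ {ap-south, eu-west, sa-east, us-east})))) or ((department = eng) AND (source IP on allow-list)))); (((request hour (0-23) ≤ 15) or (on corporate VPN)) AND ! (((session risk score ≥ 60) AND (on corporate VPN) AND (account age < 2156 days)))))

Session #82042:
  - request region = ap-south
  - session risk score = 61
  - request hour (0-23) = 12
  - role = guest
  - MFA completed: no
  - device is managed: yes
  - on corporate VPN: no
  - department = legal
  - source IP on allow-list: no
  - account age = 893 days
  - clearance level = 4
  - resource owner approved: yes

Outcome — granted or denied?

Granted

Atomic conditions:
  device is managed: yes → true
  on corporate VPN: no → false
  account age = 528 days: 893 == 528 is false
  NOT device is managed: yes → false
  session risk score ≥ 93: 61 ≥ 93 is false
  request hour (0-23) < 2: 12 < 2 is false
  NOT MFA completed: no → true
  resource owner approved: yes → true
  clearance level ≤ 3: 4 ≤ 3 is false
  role ∈ {admin, owner}: guest is not in the set → false
  NOT source IP on allow-list: no → true
  request region ∈ {ap-south, eu-west, sa-east, us-east}: ap-south is in the set → true
  department = eng: legal == eng is false
  source IP on allow-list: no → false
  request hour (0-23) ≤ 15: 12 ≤ 15 is true
  session risk score ≥ 60: 61 ≥ 60 is true
  account age < 2156 days: 893 < 2156 is true
Combine:
[1.1.1] true AND false = false
[1.1.2.1] false AND false = false
[1.1.2] NOT false = true
[1.1] false AND true = false
[1.2.1.1] false → false (antecedent false ⇒ implication holds) = true
[1.2.1.2] true AND true AND false = false
[1.2.1] true AND false = false
[1.2] NOT false = true
[1] false OR true = true
[2.1.1.2.1.1] true AND true = true
[2.1.1.2.1] NOT true = false
[2.1.1.2] NOT false = true
[2.1.1.3] false AND false = false
[2.1.1] false OR true OR false = true
[2.1] NOT true = false
[2.2.1] true OR false = true
[2.2.2.1] true AND false AND true = false
[2.2.2] NOT false = true
[2.2] true AND true = true
[2] exactly-one(false, true) = true
[root] true AND true = true
Overall: true → granted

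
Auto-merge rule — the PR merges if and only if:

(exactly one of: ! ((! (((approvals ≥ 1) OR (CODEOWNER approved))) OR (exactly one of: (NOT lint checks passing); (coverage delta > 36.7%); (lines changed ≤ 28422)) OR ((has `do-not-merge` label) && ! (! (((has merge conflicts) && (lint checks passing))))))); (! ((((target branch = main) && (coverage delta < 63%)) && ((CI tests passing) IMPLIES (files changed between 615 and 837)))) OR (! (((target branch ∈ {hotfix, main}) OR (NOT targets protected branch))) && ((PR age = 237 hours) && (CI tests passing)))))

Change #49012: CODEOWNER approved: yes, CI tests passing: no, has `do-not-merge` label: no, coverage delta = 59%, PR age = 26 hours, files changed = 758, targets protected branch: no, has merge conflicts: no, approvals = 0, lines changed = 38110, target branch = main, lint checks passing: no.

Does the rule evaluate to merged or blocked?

Merged

Atomic conditions:
  approvals ≥ 1: 0 ≥ 1 is false
  CODEOWNER approved: yes → true
  NOT lint checks passing: no → true
  coverage delta > 36.7%: 59 > 36.7 is true
  lines changed ≤ 28422: 38110 ≤ 28422 is false
  has `do-not-merge` label: no → false
  has merge conflicts: no → false
  lint checks passing: no → false
  target branch = main: main == main is true
  coverage delta < 63%: 59 < 63 is true
  CI tests passing: no → false
  files changed between 615 and 837: 758 in [615, 837] is true
  target branch ∈ {hotfix, main}: main is in the set → true
  NOT targets protected branch: no → true
  PR age = 237 hours: 26 == 237 is false
Combine:
[1.1.1.1] false OR true = true
[1.1.1] NOT true = false
[1.1.2] exactly-one(true, true, false) = false
[1.1.3.2.1.1] false AND false = false
[1.1.3.2.1] NOT false = true
[1.1.3.2] NOT true = false
[1.1.3] false AND false = false
[1.1] false OR false OR false = false
[1] NOT false = true
[2.1.1.1] true AND true = true
[2.1.1.2] false → true (antecedent false ⇒ implication holds) = true
[2.1.1] true AND true = true
[2.1] NOT true = false
[2.2.1.1] true OR true = true
[2.2.1] NOT true = false
[2.2.2] false AND false = false
[2.2] false AND false = false
[2] false OR false = false
[root] exactly-one(true, false) = true
Overall: true → merged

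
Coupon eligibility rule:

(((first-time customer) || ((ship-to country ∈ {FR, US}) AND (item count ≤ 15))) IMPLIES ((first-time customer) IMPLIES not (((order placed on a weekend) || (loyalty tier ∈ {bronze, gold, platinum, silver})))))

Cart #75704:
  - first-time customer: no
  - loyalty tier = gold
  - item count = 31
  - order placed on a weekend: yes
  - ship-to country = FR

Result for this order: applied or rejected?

Atomic conditions:
  first-time customer: no → false
  ship-to country ∈ {FR, US}: FR is in the set → true
  item count ≤ 15: 31 ≤ 15 is false
  order placed on a weekend: yes → true
  loyalty tier ∈ {bronze, gold, platinum, silver}: gold is in the set → true
Combine:
[1.2] true AND false = false
[1] false OR false = false
[2.2.1] true OR true = true
[2.2] NOT true = false
[2] false → false (antecedent false ⇒ implication holds) = true
[root] false → true (antecedent false ⇒ implication holds) = true
Overall: true → applied

Applied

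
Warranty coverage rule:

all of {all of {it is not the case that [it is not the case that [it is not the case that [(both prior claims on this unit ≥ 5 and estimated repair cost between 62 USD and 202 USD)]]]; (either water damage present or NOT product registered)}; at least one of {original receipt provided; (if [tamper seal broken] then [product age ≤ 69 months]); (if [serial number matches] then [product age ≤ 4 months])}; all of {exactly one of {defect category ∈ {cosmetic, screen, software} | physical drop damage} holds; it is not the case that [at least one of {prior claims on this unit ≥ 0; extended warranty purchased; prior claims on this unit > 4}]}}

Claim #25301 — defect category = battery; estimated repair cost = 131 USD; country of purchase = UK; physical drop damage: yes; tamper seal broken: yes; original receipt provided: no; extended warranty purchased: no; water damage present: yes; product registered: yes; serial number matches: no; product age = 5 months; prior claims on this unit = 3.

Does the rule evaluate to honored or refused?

Atomic conditions:
  prior claims on this unit ≥ 5: 3 ≥ 5 is false
  estimated repair cost between 62 USD and 202 USD: 131 in [62, 202] is true
  water damage present: yes → true
  NOT product registered: yes → false
  original receipt provided: no → false
  tamper seal broken: yes → true
  product age ≤ 69 months: 5 ≤ 69 is true
  serial number matches: no → false
  product age ≤ 4 months: 5 ≤ 4 is false
  defect category ∈ {cosmetic, screen, software}: battery is not in the set → false
  physical drop damage: yes → true
  prior claims on this unit ≥ 0: 3 ≥ 0 is true
  extended warranty purchased: no → false
  prior claims on this unit > 4: 3 > 4 is false
Combine:
[1.1.1.1.1] false AND true = false
[1.1.1.1] NOT false = true
[1.1.1] NOT true = false
[1.1] NOT false = true
[1.2] true OR false = true
[1] true AND true = true
[2.2] true → true = true
[2.3] false → false (antecedent false ⇒ implication holds) = true
[2] false OR true OR true = true
[3.1] exactly-one(false, true) = true
[3.2.1] true OR false OR false = true
[3.2] NOT true = false
[3] true AND false = false
[root] true AND true AND false = false
Overall: false → refused

Refused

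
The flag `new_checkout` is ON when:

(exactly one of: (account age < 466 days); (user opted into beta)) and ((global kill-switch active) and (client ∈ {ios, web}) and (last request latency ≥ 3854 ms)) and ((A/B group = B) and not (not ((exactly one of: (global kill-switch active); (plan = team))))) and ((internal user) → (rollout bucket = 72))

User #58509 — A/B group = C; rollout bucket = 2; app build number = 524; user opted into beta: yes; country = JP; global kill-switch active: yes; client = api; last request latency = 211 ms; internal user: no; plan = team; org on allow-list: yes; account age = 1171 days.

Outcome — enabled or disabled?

Disabled

Atomic conditions:
  account age < 466 days: 1171 < 466 is false
  user opted into beta: yes → true
  global kill-switch active: yes → true
  client ∈ {ios, web}: api is not in the set → false
  last request latency ≥ 3854 ms: 211 ≥ 3854 is false
  A/B group = B: C == B is false
  plan = team: team == team is true
  internal user: no → false
  rollout bucket = 72: 2 == 72 is false
Combine:
[1] exactly-one(false, true) = true
[2] true AND false AND false = false
[3.2.1.1] exactly-one(true, true) = false
[3.2.1] NOT false = true
[3.2] NOT true = false
[3] false AND false = false
[4] false → false (antecedent false ⇒ implication holds) = true
[root] true AND false AND false AND true = false
Overall: false → disabled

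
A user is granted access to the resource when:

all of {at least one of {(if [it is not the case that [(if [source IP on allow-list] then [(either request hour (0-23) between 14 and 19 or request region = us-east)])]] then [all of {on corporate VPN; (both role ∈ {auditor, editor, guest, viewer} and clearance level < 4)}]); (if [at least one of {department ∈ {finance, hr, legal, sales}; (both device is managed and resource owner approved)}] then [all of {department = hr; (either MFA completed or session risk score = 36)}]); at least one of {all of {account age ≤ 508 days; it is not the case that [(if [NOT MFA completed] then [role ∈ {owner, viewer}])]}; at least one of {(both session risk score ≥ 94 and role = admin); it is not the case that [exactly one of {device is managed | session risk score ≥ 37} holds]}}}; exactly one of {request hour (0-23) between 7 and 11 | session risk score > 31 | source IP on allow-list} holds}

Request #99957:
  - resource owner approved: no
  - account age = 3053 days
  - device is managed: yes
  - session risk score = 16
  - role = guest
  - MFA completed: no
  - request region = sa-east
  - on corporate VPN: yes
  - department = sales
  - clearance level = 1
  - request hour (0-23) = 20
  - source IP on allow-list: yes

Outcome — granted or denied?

Atomic conditions:
  source IP on allow-list: yes → true
  request hour (0-23) between 14 and 19: 20 in [14, 19] is false
  request region = us-east: sa-east == us-east is false
  on corporate VPN: yes → true
  role ∈ {auditor, editor, guest, viewer}: guest is in the set → true
  clearance level < 4: 1 < 4 is true
  department ∈ {finance, hr, legal, sales}: sales is in the set → true
  device is managed: yes → true
  resource owner approved: no → false
  department = hr: sales == hr is false
  MFA completed: no → false
  session risk score = 36: 16 == 36 is false
  account age ≤ 508 days: 3053 ≤ 508 is false
  NOT MFA completed: no → true
  role ∈ {owner, viewer}: guest is not in the set → false
  session risk score ≥ 94: 16 ≥ 94 is false
  role = admin: guest == admin is false
  session risk score ≥ 37: 16 ≥ 37 is false
  request hour (0-23) between 7 and 11: 20 in [7, 11] is false
  session risk score > 31: 16 > 31 is false
Combine:
[1.1.1.1.2] false OR false = false
[1.1.1.1] true → false = false
[1.1.1] NOT false = true
[1.1.2.2] true AND true = true
[1.1.2] true AND true = true
[1.1] true → true = true
[1.2.1.2] true AND false = false
[1.2.1] true OR false = true
[1.2.2.2] false OR false = false
[1.2.2] false AND false = false
[1.2] true → false = false
[1.3.1.2.1] true → false = false
[1.3.1.2] NOT false = true
[1.3.1] false AND true = false
[1.3.2.1] false AND false = false
[1.3.2.2.1] exactly-one(true, false) = true
[1.3.2.2] NOT true = false
[1.3.2] false OR false = false
[1.3] false OR false = false
[1] true OR false OR false = true
[2] exactly-one(false, false, true) = true
[root] true AND true = true
Overall: true → granted

Granted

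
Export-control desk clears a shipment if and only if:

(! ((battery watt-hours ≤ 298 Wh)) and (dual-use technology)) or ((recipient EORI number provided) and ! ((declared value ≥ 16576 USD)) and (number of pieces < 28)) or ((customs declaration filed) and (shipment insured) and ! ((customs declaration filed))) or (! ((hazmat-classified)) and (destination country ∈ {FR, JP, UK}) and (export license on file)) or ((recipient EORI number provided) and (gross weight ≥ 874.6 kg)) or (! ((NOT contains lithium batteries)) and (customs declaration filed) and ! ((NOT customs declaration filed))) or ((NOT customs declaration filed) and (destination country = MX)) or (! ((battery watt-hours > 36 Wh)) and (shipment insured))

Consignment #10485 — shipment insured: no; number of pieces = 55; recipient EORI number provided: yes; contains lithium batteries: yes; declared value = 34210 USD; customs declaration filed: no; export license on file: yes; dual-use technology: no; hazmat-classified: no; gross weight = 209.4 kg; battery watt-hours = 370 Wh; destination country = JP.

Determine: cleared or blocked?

Cleared

Atomic conditions:
  battery watt-hours ≤ 298 Wh: 370 ≤ 298 is false
  dual-use technology: no → false
  recipient EORI number provided: yes → true
  declared value ≥ 16576 USD: 34210 ≥ 16576 is true
  number of pieces < 28: 55 < 28 is false
  customs declaration filed: no → false
  shipment insured: no → false
  hazmat-classified: no → false
  destination country ∈ {FR, JP, UK}: JP is in the set → true
  export license on file: yes → true
  gross weight ≥ 874.6 kg: 209.4 ≥ 874.6 is false
  NOT contains lithium batteries: yes → false
  NOT customs declaration filed: no → true
  destination country = MX: JP == MX is false
  battery watt-hours > 36 Wh: 370 > 36 is true
Combine:
[1.1] NOT false = true
[1] true AND false = false
[2.2] NOT true = false
[2] true AND false AND false = false
[3.3] NOT false = true
[3] false AND false AND true = false
[4.1] NOT false = true
[4] true AND true AND true = true
[5] true AND false = false
[6.1] NOT false = true
[6.3] NOT true = false
[6] true AND false AND false = false
[7] true AND false = false
[8.1] NOT true = false
[8] false AND false = false
[root] false OR false OR false OR true OR false OR false OR false OR false = true
Overall: true → cleared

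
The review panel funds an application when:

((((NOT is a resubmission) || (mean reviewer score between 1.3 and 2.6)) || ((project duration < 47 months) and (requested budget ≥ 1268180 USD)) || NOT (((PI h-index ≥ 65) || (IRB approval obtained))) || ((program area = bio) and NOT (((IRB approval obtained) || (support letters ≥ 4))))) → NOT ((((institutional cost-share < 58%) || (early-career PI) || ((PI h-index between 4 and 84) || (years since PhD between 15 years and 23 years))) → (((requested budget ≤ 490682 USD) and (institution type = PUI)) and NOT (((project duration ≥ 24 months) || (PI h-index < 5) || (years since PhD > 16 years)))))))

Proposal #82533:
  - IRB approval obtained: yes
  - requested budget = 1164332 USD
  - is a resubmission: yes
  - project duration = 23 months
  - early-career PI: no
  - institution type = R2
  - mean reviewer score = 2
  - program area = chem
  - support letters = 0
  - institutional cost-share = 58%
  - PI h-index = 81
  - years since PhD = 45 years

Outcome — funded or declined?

Funded

Atomic conditions:
  NOT is a resubmission: yes → false
  mean reviewer score between 1.3 and 2.6: 2 in [1.3, 2.6] is true
  project duration < 47 months: 23 < 47 is true
  requested budget ≥ 1268180 USD: 1164332 ≥ 1268180 is false
  PI h-index ≥ 65: 81 ≥ 65 is true
  IRB approval obtained: yes → true
  program area = bio: chem == bio is false
  support letters ≥ 4: 0 ≥ 4 is false
  institutional cost-share < 58%: 58 < 58 is false
  early-career PI: no → false
  PI h-index between 4 and 84: 81 in [4, 84] is true
  years since PhD between 15 years and 23 years: 45 in [15, 23] is false
  requested budget ≤ 490682 USD: 1164332 ≤ 490682 is false
  institution type = PUI: R2 == PUI is false
  project duration ≥ 24 months: 23 ≥ 24 is false
  PI h-index < 5: 81 < 5 is false
  years since PhD > 16 years: 45 > 16 is true
Combine:
[1.1] false OR true = true
[1.2] true AND false = false
[1.3.1] true OR true = true
[1.3] NOT true = false
[1.4.2.1] true OR false = true
[1.4.2] NOT true = false
[1.4] false AND false = false
[1] true OR false OR false OR false = true
[2.1.1.3] true OR false = true
[2.1.1] false OR false OR true = true
[2.1.2.1] false AND false = false
[2.1.2.2.1] false OR false OR true = true
[2.1.2.2] NOT true = false
[2.1.2] false AND false = false
[2.1] true → false = false
[2] NOT false = true
[root] true → true = true
Overall: true → funded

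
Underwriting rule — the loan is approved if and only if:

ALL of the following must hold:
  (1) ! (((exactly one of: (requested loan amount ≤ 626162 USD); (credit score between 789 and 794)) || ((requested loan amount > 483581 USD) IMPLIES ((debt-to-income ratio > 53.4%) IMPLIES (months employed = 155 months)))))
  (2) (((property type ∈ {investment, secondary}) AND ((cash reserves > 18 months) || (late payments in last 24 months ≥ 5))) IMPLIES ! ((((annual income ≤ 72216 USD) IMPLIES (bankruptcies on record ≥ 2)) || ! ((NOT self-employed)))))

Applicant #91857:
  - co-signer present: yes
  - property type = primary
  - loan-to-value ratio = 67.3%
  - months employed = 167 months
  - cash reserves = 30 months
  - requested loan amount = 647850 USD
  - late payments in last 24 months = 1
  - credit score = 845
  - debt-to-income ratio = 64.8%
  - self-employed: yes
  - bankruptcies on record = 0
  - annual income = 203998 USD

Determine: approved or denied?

Approved

Atomic conditions:
  requested loan amount ≤ 626162 USD: 647850 ≤ 626162 is false
  credit score between 789 and 794: 845 in [789, 794] is false
  requested loan amount > 483581 USD: 647850 > 483581 is true
  debt-to-income ratio > 53.4%: 64.8 > 53.4 is true
  months employed = 155 months: 167 == 155 is false
  property type ∈ {investment, secondary}: primary is not in the set → false
  cash reserves > 18 months: 30 > 18 is true
  late payments in last 24 months ≥ 5: 1 ≥ 5 is false
  annual income ≤ 72216 USD: 203998 ≤ 72216 is false
  bankruptcies on record ≥ 2: 0 ≥ 2 is false
  NOT self-employed: yes → false
Combine:
[1.1.1] exactly-one(false, false) = false
[1.1.2.2] true → false = false
[1.1.2] true → false = false
[1.1] false OR false = false
[1] NOT false = true
[2.1.2] true OR false = true
[2.1] false AND true = false
[2.2.1.1] false → false (antecedent false ⇒ implication holds) = true
[2.2.1.2] NOT false = true
[2.2.1] true OR true = true
[2.2] NOT true = false
[2] false → false (antecedent false ⇒ implication holds) = true
[root] true AND true = true
Overall: true → approved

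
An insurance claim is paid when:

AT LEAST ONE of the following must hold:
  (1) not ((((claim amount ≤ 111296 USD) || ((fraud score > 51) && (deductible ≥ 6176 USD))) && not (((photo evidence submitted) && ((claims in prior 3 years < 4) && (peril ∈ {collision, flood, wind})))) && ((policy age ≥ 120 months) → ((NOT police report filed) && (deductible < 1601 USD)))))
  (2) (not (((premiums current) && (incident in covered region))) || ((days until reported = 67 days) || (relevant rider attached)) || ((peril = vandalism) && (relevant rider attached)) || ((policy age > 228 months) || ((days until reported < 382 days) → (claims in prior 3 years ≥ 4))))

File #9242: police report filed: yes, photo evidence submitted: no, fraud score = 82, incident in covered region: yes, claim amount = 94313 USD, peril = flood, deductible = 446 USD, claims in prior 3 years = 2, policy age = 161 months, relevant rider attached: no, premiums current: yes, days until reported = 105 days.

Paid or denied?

Paid

Atomic conditions:
  claim amount ≤ 111296 USD: 94313 ≤ 111296 is true
  fraud score > 51: 82 > 51 is true
  deductible ≥ 6176 USD: 446 ≥ 6176 is false
  photo evidence submitted: no → false
  claims in prior 3 years < 4: 2 < 4 is true
  peril ∈ {collision, flood, wind}: flood is in the set → true
  policy age ≥ 120 months: 161 ≥ 120 is true
  NOT police report filed: yes → false
  deductible < 1601 USD: 446 < 1601 is true
  premiums current: yes → true
  incident in covered region: yes → true
  days until reported = 67 days: 105 == 67 is false
  relevant rider attached: no → false
  peril = vandalism: flood == vandalism is false
  policy age > 228 months: 161 > 228 is false
  days until reported < 382 days: 105 < 382 is true
  claims in prior 3 years ≥ 4: 2 ≥ 4 is false
Combine:
[1.1.1.2] true AND false = false
[1.1.1] true OR false = true
[1.1.2.1.2] true AND true = true
[1.1.2.1] false AND true = false
[1.1.2] NOT false = true
[1.1.3.2] false AND true = false
[1.1.3] true → false = false
[1.1] true AND true AND false = false
[1] NOT false = true
[2.1.1] true AND true = true
[2.1] NOT true = false
[2.2] false OR false = false
[2.3] false AND false = false
[2.4.2] true → false = false
[2.4] false OR false = false
[2] false OR false OR false OR false = false
[root] true OR false = true
Overall: true → paid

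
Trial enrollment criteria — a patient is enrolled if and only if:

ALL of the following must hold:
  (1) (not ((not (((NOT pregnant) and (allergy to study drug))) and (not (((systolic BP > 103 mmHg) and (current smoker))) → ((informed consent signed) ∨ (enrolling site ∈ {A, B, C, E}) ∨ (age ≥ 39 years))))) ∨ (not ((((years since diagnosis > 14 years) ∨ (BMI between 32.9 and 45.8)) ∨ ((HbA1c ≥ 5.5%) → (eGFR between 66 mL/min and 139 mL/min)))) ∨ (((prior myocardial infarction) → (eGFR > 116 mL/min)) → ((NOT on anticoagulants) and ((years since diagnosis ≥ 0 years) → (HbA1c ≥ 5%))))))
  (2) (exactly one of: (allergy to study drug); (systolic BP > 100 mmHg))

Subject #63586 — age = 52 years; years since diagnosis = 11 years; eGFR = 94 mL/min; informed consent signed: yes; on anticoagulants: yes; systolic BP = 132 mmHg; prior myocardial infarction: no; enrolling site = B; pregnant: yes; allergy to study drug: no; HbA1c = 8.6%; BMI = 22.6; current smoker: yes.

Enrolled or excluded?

Atomic conditions:
  NOT pregnant: yes → false
  allergy to study drug: no → false
  systolic BP > 103 mmHg: 132 > 103 is true
  current smoker: yes → true
  informed consent signed: yes → true
  enrolling site ∈ {A, B, C, E}: B is in the set → true
  age ≥ 39 years: 52 ≥ 39 is true
  years since diagnosis > 14 years: 11 > 14 is false
  BMI between 32.9 and 45.8: 22.6 in [32.9, 45.8] is false
  HbA1c ≥ 5.5%: 8.6 ≥ 5.5 is true
  eGFR between 66 mL/min and 139 mL/min: 94 in [66, 139] is true
  prior myocardial infarction: no → false
  eGFR > 116 mL/min: 94 > 116 is false
  NOT on anticoagulants: yes → false
  years since diagnosis ≥ 0 years: 11 ≥ 0 is true
  HbA1c ≥ 5%: 8.6 ≥ 5 is true
  systolic BP > 100 mmHg: 132 > 100 is true
Combine:
[1.1.1.1.1] false AND false = false
[1.1.1.1] NOT false = true
[1.1.1.2.1.1] true AND true = true
[1.1.1.2.1] NOT true = false
[1.1.1.2.2] true OR true OR true = true
[1.1.1.2] false → true (antecedent false ⇒ implication holds) = true
[1.1.1] true AND true = true
[1.1] NOT true = false
[1.2.1.1.1] false OR false = false
[1.2.1.1.2] true → true = true
[1.2.1.1] false OR true = true
[1.2.1] NOT true = false
[1.2.2.1] false → false (antecedent false ⇒ implication holds) = true
[1.2.2.2.2] true → true = true
[1.2.2.2] false AND true = false
[1.2.2] true → false = false
[1.2] false OR false = false
[1] false OR false = false
[2] exactly-one(false, true) = true
[root] false AND true = false
Overall: false → excluded

Excluded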